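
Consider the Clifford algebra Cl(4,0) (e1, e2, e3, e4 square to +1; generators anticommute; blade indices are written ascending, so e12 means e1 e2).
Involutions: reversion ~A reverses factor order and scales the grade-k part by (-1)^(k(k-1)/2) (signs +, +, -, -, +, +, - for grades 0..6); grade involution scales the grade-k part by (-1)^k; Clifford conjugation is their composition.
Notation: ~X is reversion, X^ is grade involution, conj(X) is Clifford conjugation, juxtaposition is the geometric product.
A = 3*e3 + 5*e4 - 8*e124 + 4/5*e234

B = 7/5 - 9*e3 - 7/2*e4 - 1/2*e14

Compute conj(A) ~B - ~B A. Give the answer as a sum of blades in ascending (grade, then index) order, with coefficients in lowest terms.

first term: 89/2 + 5/2*e1 - 4*e2 - 21/5*e3 - 7*e4 + 28*e12 - 14/5*e23 + 36/5*e24 - 69/2*e34 - 2/5*e123 - 56/5*e124 + 3/2*e134 + 28/25*e234 - 72*e1234
second term: -89/2 + 5/2*e1 - 4*e2 + 21/5*e3 + 7*e4 + 28*e12 - 14/5*e23 + 36/5*e24 - 69/2*e34 + 2/5*e123 - 56/5*e124 - 3/2*e134 + 28/25*e234 + 72*e1234
Answer: 89 - 42/5*e3 - 14*e4 - 4/5*e123 + 3*e134 - 144*e1234


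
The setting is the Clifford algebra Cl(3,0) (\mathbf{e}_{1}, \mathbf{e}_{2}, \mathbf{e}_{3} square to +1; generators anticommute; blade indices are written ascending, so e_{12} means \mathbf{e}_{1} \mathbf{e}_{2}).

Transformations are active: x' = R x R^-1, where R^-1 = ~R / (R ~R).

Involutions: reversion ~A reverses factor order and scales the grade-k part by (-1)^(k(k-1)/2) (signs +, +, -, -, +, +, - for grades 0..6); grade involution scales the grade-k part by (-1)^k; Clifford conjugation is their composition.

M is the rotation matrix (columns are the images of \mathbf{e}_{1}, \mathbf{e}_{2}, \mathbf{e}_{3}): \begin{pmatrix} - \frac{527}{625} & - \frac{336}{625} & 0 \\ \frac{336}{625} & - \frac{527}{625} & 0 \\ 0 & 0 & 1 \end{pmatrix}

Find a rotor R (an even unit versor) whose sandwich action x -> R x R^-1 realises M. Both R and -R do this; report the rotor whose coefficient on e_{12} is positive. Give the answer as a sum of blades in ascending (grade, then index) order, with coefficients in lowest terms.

Method: write R = a + b12*e_{12} + b13*e_{13} + b23*e_{23} with a^2 + b12^2 + b13^2 + b23^2 = 1 (so R^-1 = ~R). Expanding the columns R e_j ~R gives tr M = 4a^2 - 1 and, from the antisymmetric part, M21 - M12 = -4a*b12, M13 - M31 = 4a*b13, M32 - M23 = -4a*b23.
Here tr M = -\frac{429}{625}, so a^2 = (1 + tr M)/4 = \frac{49}{625} and a = ±\frac{7}{25}. Taking a = \frac{7}{25}: M21 - M12 = \frac{672}{625}, M13 - M31 = 0, M32 - M23 = 0, giving b12 = -\frac{24}{25}, b13 = 0, b23 = 0, i.e. R = \frac{7}{25} - \frac{24}{25} e_{12}.
Its e_{12} coefficient is negative, so report the other preimage -R.
Answer: -\frac{7}{25} + \frac{24}{25} e_{12}. Why the constraint matters: R and -R act identically through the sandwich — M has trace -\frac{429}{625} either way — so only the sign condition on e_{12} picks one of the two preimages.


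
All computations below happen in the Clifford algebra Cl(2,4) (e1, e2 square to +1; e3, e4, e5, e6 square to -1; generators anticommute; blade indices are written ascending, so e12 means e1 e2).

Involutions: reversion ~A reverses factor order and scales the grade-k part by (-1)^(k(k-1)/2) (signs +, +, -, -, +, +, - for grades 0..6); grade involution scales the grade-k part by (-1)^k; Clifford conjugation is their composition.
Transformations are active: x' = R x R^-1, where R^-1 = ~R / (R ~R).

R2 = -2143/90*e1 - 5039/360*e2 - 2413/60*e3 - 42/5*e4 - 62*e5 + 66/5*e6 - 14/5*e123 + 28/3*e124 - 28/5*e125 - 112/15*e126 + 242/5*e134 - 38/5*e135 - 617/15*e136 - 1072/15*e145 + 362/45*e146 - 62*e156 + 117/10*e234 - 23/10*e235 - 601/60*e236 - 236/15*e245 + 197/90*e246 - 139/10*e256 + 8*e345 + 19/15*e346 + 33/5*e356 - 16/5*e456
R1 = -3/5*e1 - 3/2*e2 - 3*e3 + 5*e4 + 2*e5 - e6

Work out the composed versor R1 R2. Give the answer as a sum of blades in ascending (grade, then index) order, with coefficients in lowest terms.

Distribute over the terms of R1 (each basis-blade product reordered to ascending indices, repeated generators contracted through their squares):
(-3/5*e1) R2 = 2143/150 + 5039/600*e12 + 2413/100*e13 + 126/25*e14 + 186/5*e15 - 198/25*e16 + 42/25*e23 - 28/5*e24 + 84/25*e25 + 112/25*e26 - 726/25*e34 + 114/25*e35 + 617/25*e36 + 1072/25*e45 - 362/75*e46 + 186/5*e56 - 351/50*e1234 + 69/50*e1235 + 601/100*e1236 + 236/25*e1245 - 197/150*e1246 + 417/50*e1256 - 24/5*e1345 - 19/25*e1346 - 99/25*e1356 + 48/25*e1456
(-3/2*e2) R2 = 5039/240 - 2143/60*e12 - 21/5*e13 + 14*e14 - 42/5*e15 - 56/5*e16 + 2413/40*e23 + 63/5*e24 + 93*e25 - 99/5*e26 - 351/20*e34 + 69/20*e35 + 601/40*e36 + 118/5*e45 - 197/60*e46 + 417/20*e56 + 363/5*e1234 - 57/5*e1235 - 617/10*e1236 - 536/5*e1245 + 181/15*e1246 - 93*e1256 - 12*e2345 - 19/10*e2346 - 99/10*e2356 + 24/5*e2456
(-3*e3) R2 = -2413/20 - 42/5*e12 - 2143/30*e13 - 726/5*e14 + 114/5*e15 + 617/5*e16 - 5039/120*e23 - 351/10*e24 + 69/10*e25 + 601/20*e26 + 126/5*e34 + 186*e35 - 198/5*e36 + 24*e45 + 19/5*e46 + 99/5*e56 - 28*e1234 + 84/5*e1235 + 112/5*e1236 - 1072/5*e1345 + 362/15*e1346 - 186*e1356 - 236/5*e2345 + 197/30*e2346 - 417/10*e2356 + 48/5*e3456
(5*e4) R2 = 42 - 140/3*e12 - 242*e13 + 2143/18*e14 - 1072/3*e15 + 362/9*e16 - 117/2*e23 + 5039/72*e24 - 236/3*e25 + 197/18*e26 + 2413/12*e34 + 40*e35 + 19/3*e36 - 310*e45 + 66*e46 + 16*e56 + 14*e1234 - 28*e1245 - 112/3*e1246 - 38*e1345 - 617/3*e1346 + 310*e1456 - 23/2*e2345 - 601/12*e2346 + 139/2*e2456 - 33*e3456
(2*e5) R2 = 124 + 56/5*e12 + 76/5*e13 + 2144/15*e14 + 2143/45*e15 - 124*e16 + 23/5*e23 + 472/15*e24 + 5039/180*e25 - 139/5*e26 - 16*e34 + 2413/30*e35 + 66/5*e36 + 84/5*e45 - 32/5*e46 + 132/5*e56 + 28/5*e1235 - 56/3*e1245 - 224/15*e1256 - 484/5*e1345 - 1234/15*e1356 + 724/45*e1456 - 117/5*e2345 - 601/30*e2356 + 197/45*e2456 + 38/15*e3456
(-e6) R2 = 66/5 - 112/15*e12 - 617/15*e13 + 362/45*e14 - 62*e15 - 2143/90*e16 - 601/60*e23 + 197/90*e24 - 139/10*e25 - 5039/360*e26 + 19/15*e34 + 33/5*e35 - 2413/60*e36 - 16/5*e45 - 42/5*e46 - 62*e56 - 14/5*e1236 + 28/3*e1246 - 28/5*e1256 + 242/5*e1346 - 38/5*e1356 - 1072/15*e1456 + 117/10*e2346 - 23/10*e2356 - 236/15*e2456 + 8*e3456
Summing the partial products and collecting blades:
Answer: 37533/400 - 47191/600*e12 - 95831/300*e13 + 21581/150*e14 - 2881/9*e15 - 1489/450*e16 - 13171/300*e23 + 1813/24*e24 + 34819/900*e25 - 29021/1800*e26 + 4124/25*e34 + 96313/300*e35 - 12347/600*e36 - 5148/25*e45 + 4689/100*e46 + 233/4*e56 + 2579/50*e1234 + 619/50*e1235 - 3609/100*e1236 - 10832/75*e1245 - 2587/150*e1246 - 15779/150*e1256 - 354*e1345 - 10042/75*e1346 - 20987/75*e1356 + 57722/225*e1456 - 941/10*e2345 - 2023/60*e2346 - 1109/15*e2356 + 1133/18*e2456 - 193/15*e3456


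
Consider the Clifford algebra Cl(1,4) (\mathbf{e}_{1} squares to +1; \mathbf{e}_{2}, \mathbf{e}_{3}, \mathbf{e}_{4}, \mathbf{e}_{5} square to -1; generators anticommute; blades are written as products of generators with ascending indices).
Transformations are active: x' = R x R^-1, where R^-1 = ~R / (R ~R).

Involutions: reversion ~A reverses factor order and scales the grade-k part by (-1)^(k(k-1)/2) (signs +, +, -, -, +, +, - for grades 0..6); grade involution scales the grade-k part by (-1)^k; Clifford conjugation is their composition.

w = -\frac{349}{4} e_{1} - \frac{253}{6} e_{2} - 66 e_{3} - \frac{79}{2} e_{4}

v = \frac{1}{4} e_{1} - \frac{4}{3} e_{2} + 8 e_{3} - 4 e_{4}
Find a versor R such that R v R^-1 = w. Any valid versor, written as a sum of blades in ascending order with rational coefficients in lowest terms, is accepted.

Equal squares first: v^2 = w^2 = -\frac{11767}{144}. Then v + w = -87 e_{1} - \frac{87}{2} e_{2} - 58 e_{3} - \frac{87}{2} e_{4} is a versor taking v to w, provided it is invertible.
Answer: -87 e_{1} - \frac{87}{2} e_{2} - 58 e_{3} - \frac{87}{2} e_{4}


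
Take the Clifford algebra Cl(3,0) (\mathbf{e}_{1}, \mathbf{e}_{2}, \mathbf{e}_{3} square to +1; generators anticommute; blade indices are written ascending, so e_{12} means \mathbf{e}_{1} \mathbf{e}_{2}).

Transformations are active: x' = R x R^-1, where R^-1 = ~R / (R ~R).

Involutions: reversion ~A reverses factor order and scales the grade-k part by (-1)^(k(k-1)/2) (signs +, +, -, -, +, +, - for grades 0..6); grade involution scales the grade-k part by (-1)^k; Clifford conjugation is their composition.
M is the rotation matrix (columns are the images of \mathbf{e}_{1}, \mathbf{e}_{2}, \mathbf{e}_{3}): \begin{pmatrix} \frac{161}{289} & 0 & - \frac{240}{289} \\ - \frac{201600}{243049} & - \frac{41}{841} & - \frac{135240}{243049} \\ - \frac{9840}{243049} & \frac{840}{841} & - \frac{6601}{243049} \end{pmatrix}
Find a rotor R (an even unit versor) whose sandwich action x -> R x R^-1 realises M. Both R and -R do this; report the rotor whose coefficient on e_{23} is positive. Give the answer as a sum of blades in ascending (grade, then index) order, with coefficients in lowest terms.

Method: write R = a + b12*e_{12} + b13*e_{13} + b23*e_{23} with a^2 + b12^2 + b13^2 + b23^2 = 1 (so R^-1 = ~R). Expanding the columns R e_j ~R gives tr M = 4a^2 - 1 and, from the antisymmetric part, M21 - M12 = -4a*b12, M13 - M31 = 4a*b13, M32 - M23 = -4a*b23.
Here tr M = \frac{116951}{243049}, so a^2 = (1 + tr M)/4 = \frac{90000}{243049} and a = ±\frac{300}{493}. Taking a = \frac{300}{493}: M21 - M12 = -\frac{201600}{243049}, M13 - M31 = -\frac{192000}{243049}, M32 - M23 = \frac{378000}{243049}, giving b12 = \frac{168}{493}, b13 = -\frac{160}{493}, b23 = -\frac{315}{493}, i.e. R = \frac{300}{493} + \frac{168}{493} e_{12} - \frac{160}{493} e_{13} - \frac{315}{493} e_{23}.
Its e_{23} coefficient is negative, so report the other preimage -R.
Answer: -\frac{300}{493} - \frac{168}{493} e_{12} + \frac{160}{493} e_{13} + \frac{315}{493} e_{23}. Note: both R and -R realise this M (trace \frac{116951}{243049}); the covering map identifies them, and the e_{23}-coefficient sign is the tie-breaker.


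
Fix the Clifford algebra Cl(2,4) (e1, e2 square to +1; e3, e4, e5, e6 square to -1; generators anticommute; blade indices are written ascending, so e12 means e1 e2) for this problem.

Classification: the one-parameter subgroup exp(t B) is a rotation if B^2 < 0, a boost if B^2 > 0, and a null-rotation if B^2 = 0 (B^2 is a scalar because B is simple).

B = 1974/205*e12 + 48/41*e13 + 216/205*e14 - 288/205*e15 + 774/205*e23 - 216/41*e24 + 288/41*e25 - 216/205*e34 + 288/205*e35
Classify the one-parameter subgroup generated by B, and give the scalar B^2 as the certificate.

B^2 term by term: the squares give (1974/205)^2*(e12)^2 + (48/41)^2*(e13)^2 + (216/205)^2*(e14)^2 + (-288/205)^2*(e15)^2 + (774/205)^2*(e23)^2 + (-216/41)^2*(e24)^2 + (288/41)^2*(e25)^2 + (-216/205)^2*(e34)^2 + (288/205)^2*(e35)^2 = 3896676/42025*(-1) + 2304/1681*(+1) + 46656/42025*(+1) + 82944/42025*(+1) + 599076/42025*(+1) + 46656/1681*(+1) + 82944/1681*(+1) + 46656/42025*(-1) + 82944/42025*(-1) = 0 (each basis 2-blade squares to minus the product of its generators' squares); cross terms between blades sharing an index anticommute and cancel; the commuting (index-disjoint) pairs give grade-4 terms 2*c*c'*(blade product), which cancel blade by blade — e1234: -852768/42025 + 20736/1681 + 334368/42025 = 0; e1235: 1137024/42025 - 27648/1681 - 445824/42025 = 0; e1245: -124416/8405 + 124416/8405 = 0; e1345: -124416/42025 + 124416/42025 = 0; e2345: 124416/8405 - 124416/8405 = 0 — confirming B is simple. So B^2 = 0.
Answer: null-rotation, certificate B^2 = 0. B^2 = 0 is basis-independent, so its sign is the whole story.


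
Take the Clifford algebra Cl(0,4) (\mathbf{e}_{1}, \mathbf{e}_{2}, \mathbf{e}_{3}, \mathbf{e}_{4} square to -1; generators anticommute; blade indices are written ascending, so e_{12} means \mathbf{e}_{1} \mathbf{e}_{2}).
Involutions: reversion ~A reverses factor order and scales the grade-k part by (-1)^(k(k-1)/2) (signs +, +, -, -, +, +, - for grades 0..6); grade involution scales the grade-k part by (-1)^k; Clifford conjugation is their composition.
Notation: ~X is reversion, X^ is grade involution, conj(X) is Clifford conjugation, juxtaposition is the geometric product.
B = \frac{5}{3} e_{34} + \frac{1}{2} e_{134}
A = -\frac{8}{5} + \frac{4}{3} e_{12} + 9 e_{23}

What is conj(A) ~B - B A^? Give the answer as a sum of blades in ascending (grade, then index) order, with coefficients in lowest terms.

first term: -15 e_{24} + \frac{8}{3} e_{34} - \frac{9}{2} e_{124} + \frac{4}{5} e_{134} + \frac{2}{3} e_{234} + \frac{20}{9} e_{1234}
second term: 15 e_{24} - \frac{8}{3} e_{34} + \frac{9}{2} e_{124} - \frac{4}{5} e_{134} - \frac{2}{3} e_{234} + \frac{20}{9} e_{1234}
Answer: -30 e_{24} + \frac{16}{3} e_{34} - 9 e_{124} + \frac{8}{5} e_{134} + \frac{4}{3} e_{234}


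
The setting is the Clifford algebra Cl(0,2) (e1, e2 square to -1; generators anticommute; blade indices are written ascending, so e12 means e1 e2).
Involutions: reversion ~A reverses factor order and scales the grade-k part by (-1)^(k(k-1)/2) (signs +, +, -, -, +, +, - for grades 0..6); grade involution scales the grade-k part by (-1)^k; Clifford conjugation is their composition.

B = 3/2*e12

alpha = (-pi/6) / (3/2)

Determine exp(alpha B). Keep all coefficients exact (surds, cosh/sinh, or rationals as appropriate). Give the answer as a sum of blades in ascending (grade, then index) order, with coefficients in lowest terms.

B^2 = (3/2)^2*(e12)^2 = 9/4*(-1) = -9/4 (a basis 2-blade squares to minus the product of its generators' squares).
B^2 = -9/4 — a negative square means the series sums to a rotation: l = 3/2, alpha*l = -pi/6, so exp(alpha B) = cos(-pi/6) + (sin(-pi/6)/(3/2))*B = sqrt(3)/2 + (-1/3)*B.
Answer: sqrt(3)/2 - 1/2*e12


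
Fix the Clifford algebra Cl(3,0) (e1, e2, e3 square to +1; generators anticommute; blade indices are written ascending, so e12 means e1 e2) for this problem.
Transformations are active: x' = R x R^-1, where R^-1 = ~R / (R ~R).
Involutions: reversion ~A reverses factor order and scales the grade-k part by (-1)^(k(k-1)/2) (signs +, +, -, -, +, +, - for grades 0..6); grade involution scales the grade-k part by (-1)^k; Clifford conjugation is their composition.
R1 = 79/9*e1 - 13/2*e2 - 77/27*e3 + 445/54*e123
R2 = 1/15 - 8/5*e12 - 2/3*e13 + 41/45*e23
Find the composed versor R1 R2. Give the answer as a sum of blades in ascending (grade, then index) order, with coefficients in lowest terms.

Distribute over the terms of R1 (each basis-blade product reordered to ascending indices, repeated generators contracted through their squares):
(79/9*e1) R2 = 79/135*e1 - 632/45*e2 - 158/27*e3 + 3239/405*e123
(-13/2*e2) R2 = -52/5*e1 - 13/30*e2 - 533/90*e3 - 13/3*e123
(-77/27*e3) R2 = -154/81*e1 + 3157/1215*e2 - 77/405*e3 + 616/135*e123
(445/54*e123) R2 = -3649/486*e1 - 445/81*e2 + 356/27*e3 + 89/162*e123
Summing the partial products and collecting blades:
Answer: -9343/486*e1 - 42217/2430*e2 + 989/810*e3 + 7109/810*e123


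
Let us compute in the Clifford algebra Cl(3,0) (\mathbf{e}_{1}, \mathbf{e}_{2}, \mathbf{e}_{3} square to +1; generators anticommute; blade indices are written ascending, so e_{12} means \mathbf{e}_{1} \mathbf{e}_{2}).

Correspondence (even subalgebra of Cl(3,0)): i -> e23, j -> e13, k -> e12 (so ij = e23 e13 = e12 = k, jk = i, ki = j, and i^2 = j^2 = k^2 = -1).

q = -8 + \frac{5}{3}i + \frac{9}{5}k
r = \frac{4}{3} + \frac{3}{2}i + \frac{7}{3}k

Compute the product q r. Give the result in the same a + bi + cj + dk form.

In blades: q = -8 + \frac{9}{5} e_{12} + \frac{5}{3} e_{23}, r = \frac{4}{3} + \frac{7}{3} e_{12} + \frac{3}{2} e_{23}.
Distribute q over r term by term (generator squares from the signature, products reordered to ascending indices): (-8)*r = -\frac{32}{3} - \frac{56}{3} e_{12} - 12 e_{23}; (\frac{9}{5} e_{12})*r = -\frac{21}{5} + \frac{12}{5} e_{12} + \frac{27}{10} e_{13}; (\frac{5}{3} e_{23})*r = -\frac{5}{2} - \frac{35}{9} e_{13} + \frac{20}{9} e_{23}.
Sum: -\frac{521}{30} - \frac{244}{15} e_{12} - \frac{107}{90} e_{13} - \frac{88}{9} e_{23}; translating back through the correspondence:
Answer: -\frac{521}{30} - \frac{88}{9}i - \frac{107}{90}j - \frac{244}{15}k


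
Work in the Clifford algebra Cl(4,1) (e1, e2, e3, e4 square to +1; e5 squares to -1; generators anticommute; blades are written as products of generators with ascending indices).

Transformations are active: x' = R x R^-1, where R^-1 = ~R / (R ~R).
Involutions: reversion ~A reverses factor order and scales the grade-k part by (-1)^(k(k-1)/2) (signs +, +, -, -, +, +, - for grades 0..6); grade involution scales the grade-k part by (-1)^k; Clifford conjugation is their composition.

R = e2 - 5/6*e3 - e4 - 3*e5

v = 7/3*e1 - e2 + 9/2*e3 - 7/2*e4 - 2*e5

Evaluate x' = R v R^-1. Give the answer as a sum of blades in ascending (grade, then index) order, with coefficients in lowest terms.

~R = e2 - 5/6*e3 - e4 - 3*e5, and R ~R = -227/36, so R^-1 = ~R / (-227/36).
R v = -29/4 - 7/3*e1 e2 + 35/18*e1 e3 + 7/3*e1 e4 + 7*e1 e5 + 11/3*e2 e3 - 9/2*e2 e4 - 5*e2 e5 + 89/12*e3 e4 + 91/6*e3 e5 - 17/2*e4 e5
Answer: -7/3*e1 + 749/227*e2 - 2913/454*e3 + 545/454*e4 - 1112/227*e5


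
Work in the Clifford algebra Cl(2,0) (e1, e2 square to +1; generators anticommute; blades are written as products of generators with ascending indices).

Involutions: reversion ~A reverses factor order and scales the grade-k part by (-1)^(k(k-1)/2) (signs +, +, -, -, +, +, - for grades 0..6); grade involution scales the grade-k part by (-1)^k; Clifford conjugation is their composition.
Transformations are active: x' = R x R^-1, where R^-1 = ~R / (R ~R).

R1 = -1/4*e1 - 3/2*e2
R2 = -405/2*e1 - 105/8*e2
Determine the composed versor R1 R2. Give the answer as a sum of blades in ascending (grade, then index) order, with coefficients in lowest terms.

Distribute over the terms of R1 (each basis-blade product reordered to ascending indices, repeated generators contracted through their squares):
(-1/4*e1) R2 = 405/8 + 105/32*e1 e2
(-3/2*e2) R2 = 315/16 - 1215/4*e1 e2
Summing the partial products and collecting blades:
Answer: 1125/16 - 9615/32*e1 e2


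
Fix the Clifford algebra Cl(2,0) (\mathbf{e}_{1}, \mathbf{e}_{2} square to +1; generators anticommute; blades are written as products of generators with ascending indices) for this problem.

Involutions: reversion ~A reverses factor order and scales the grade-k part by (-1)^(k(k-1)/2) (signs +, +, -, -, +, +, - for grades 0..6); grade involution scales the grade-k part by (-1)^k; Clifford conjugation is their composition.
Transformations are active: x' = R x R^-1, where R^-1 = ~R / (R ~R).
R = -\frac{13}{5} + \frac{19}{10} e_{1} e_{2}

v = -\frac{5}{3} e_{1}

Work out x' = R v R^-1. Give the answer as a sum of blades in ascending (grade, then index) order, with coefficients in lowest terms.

~R = -\frac{13}{5} - \frac{19}{10} e_{1} e_{2}, and R ~R = \frac{1037}{100}, so R^-1 = ~R / (\frac{1037}{100}).
R v = \frac{13}{3} e_{1} + \frac{19}{6} e_{2}
Answer: -\frac{525}{1037} e_{1} - \frac{4940}{3111} e_{2}


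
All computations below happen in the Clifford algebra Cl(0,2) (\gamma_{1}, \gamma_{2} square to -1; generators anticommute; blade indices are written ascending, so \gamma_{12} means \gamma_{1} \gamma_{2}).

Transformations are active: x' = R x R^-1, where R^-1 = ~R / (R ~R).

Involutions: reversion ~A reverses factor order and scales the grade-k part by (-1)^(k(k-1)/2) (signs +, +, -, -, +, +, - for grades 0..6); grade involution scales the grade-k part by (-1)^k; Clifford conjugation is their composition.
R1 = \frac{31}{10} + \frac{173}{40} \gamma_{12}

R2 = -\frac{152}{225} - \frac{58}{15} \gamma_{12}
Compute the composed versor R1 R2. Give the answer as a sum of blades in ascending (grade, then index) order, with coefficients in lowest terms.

Distribute over the terms of R1 (each basis-blade product reordered to ascending indices, repeated generators contracted through their squares):
(\frac{31}{10}) R2 = -\frac{2356}{1125} - \frac{899}{75} \gamma_{12}
(\frac{173}{40} \gamma_{12}) R2 = \frac{5017}{300} - \frac{3287}{1125} \gamma_{12}
Summing the partial products and collecting blades:
Answer: \frac{65831}{4500} - \frac{16772}{1125} \gamma_{12}


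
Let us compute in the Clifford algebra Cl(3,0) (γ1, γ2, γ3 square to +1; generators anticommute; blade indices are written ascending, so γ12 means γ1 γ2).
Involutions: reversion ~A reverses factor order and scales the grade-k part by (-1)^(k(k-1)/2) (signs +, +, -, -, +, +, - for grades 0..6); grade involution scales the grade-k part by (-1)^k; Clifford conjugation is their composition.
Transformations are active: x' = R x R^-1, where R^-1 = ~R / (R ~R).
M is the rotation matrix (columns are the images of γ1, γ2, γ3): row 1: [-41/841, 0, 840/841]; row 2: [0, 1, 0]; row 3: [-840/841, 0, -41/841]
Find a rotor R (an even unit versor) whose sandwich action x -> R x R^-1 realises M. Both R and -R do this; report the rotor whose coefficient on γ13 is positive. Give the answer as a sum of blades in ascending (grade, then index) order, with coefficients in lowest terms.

Method: write R = a + b12*γ12 + b13*γ13 + b23*γ23 with a^2 + b12^2 + b13^2 + b23^2 = 1 (so R^-1 = ~R). Expanding the columns R e_j ~R gives tr M = 4a^2 - 1 and, from the antisymmetric part, M21 - M12 = -4a*b12, M13 - M31 = 4a*b13, M32 - M23 = -4a*b23.
Here tr M = 759/841, so a^2 = (1 + tr M)/4 = 400/841 and a = ±20/29. Taking a = 20/29: M21 - M12 = 0, M13 - M31 = 1680/841, M32 - M23 = 0, giving b12 = 0, b13 = 21/29, b23 = 0, i.e. R = 20/29 + 21/29*γ13.
Its γ13 coefficient is already positive.
Answer: 20/29 + 21/29*γ13. Uniqueness: Spin(3) -> SO(3) maps R and -R to the same rotation of trace 759/841; fixing the sign of the γ13 coefficient removes the ambiguity.


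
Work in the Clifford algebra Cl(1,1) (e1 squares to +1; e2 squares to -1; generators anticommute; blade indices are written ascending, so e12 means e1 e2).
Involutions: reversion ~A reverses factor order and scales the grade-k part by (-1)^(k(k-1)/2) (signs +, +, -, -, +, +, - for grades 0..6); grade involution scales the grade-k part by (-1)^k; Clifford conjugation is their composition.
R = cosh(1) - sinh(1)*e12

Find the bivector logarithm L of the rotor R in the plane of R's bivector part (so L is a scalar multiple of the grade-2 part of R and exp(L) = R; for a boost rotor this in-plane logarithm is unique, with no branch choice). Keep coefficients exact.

The scalar part of R is cosh(1), which determines |rapidity| via cosh; the sign lives in the bivector part, and pairing them (bivector part over sinh of the rapidity = the plane) gives the unique in-plane L = rapidity * plane.
Concretely: cosh(rapidity) = cosh(1) gives rapidity = ±1, and since rapidity/sinh(rapidity) is even the sign is immaterial: L = (rapidity/sinh(rapidity)) * <R>_2 = (1/sinh(1)) * <R>_2.
Answer: -e12


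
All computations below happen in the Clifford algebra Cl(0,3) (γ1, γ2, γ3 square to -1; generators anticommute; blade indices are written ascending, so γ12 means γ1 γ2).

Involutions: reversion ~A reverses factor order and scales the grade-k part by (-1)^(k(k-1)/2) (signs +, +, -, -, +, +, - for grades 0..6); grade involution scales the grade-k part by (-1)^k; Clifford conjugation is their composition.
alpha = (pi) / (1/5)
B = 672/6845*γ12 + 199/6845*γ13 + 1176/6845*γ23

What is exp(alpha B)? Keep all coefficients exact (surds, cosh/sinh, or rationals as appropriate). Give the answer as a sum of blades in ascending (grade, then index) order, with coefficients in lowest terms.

B^2 term by term: the squares give (672/6845)^2*(γ12)^2 + (199/6845)^2*(γ13)^2 + (1176/6845)^2*(γ23)^2 = 451584/46854025*(-1) + 39601/46854025*(-1) + 1382976/46854025*(-1) = -1/25 (each basis 2-blade squares to minus the product of its generators' squares); cross terms between blades sharing an index anticommute and cancel. So B^2 = -1/25.
B^2 = -1/25 — a negative square means the series sums to a rotation: l = 1/5, alpha*l = pi, so exp(alpha B) = cos(pi) + (sin(pi)/(1/5))*B = -1 + (0)*B.
Answer: -1


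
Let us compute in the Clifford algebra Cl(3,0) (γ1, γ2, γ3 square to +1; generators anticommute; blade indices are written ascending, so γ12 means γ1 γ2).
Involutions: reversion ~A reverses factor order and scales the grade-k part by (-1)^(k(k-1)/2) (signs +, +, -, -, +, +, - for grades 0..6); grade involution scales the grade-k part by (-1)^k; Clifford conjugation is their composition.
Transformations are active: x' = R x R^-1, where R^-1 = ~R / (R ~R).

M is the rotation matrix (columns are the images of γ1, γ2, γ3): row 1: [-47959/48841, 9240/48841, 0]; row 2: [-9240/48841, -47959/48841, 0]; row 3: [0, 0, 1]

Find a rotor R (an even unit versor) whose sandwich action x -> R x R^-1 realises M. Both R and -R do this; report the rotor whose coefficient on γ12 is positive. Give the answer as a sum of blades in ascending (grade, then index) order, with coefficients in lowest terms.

Method: write R = a + b12*γ12 + b13*γ13 + b23*γ23 with a^2 + b12^2 + b13^2 + b23^2 = 1 (so R^-1 = ~R). Expanding the columns R e_j ~R gives tr M = 4a^2 - 1 and, from the antisymmetric part, M21 - M12 = -4a*b12, M13 - M31 = 4a*b13, M32 - M23 = -4a*b23.
Here tr M = -47077/48841, so a^2 = (1 + tr M)/4 = 441/48841 and a = ±21/221. Taking a = 21/221: M21 - M12 = -18480/48841, M13 - M31 = 0, M32 - M23 = 0, giving b12 = 220/221, b13 = 0, b23 = 0, i.e. R = 21/221 + 220/221*γ12.
Its γ12 coefficient is already positive.
Answer: 21/221 + 220/221*γ12. Key observation: the double cover Spin(3) -> SO(3) sends R and -R to the same matrix (trace -47077/48841 here), so the stated sign of the γ12 coefficient is what selects one sheet.


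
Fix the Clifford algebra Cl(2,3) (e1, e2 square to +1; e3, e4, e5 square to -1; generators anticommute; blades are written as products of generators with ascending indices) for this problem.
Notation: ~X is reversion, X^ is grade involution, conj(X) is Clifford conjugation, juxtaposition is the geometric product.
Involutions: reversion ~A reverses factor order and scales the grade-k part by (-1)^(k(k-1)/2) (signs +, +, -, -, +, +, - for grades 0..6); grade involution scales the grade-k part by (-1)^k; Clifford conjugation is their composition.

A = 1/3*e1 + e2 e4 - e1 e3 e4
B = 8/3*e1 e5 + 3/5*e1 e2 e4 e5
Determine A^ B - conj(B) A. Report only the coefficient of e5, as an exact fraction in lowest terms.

first term: -8/9*e5 + 3/5*e1 e5 - 3/5*e2 e3 e5 - 1/5*e2 e4 e5 + 8/3*e3 e4 e5 + 8/3*e1 e2 e4 e5
second term: 8/9*e5 + 3/5*e1 e5 + 3/5*e2 e3 e5 - 1/5*e2 e4 e5 - 8/3*e3 e4 e5 - 8/3*e1 e2 e4 e5
Answer: -16/9


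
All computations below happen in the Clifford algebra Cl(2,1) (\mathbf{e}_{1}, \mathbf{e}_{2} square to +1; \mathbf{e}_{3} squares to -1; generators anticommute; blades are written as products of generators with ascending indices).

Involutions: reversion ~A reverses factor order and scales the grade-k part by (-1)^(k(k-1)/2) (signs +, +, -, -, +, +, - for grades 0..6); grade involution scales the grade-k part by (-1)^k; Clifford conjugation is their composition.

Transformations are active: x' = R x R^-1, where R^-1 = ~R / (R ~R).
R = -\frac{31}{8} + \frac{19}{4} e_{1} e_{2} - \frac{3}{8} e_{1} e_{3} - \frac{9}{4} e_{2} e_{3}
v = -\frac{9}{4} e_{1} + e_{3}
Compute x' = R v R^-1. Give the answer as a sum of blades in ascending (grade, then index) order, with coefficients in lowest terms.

~R = -\frac{31}{8} - \frac{19}{4} e_{1} e_{2} + \frac{3}{8} e_{1} e_{3} + \frac{9}{4} e_{2} e_{3}, and R ~R = \frac{259}{8}, so R^-1 = ~R / (\frac{259}{8}).
R v = \frac{291}{32} e_{1} + \frac{207}{16} e_{2} - \frac{151}{32} e_{3} + \frac{157}{16} e_{1} e_{2} e_{3}
Answer: \frac{5955}{4144} e_{1} - \frac{123}{37} e_{2} + \frac{337}{112} e_{3}


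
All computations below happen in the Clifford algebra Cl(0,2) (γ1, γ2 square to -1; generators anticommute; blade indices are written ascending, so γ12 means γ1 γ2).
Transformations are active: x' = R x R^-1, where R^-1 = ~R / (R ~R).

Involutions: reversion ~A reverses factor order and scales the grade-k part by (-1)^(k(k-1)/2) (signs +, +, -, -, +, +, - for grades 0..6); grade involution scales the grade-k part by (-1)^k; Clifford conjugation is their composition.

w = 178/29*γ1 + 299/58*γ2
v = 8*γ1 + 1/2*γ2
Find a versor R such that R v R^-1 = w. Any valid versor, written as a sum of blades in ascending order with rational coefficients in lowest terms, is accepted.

A norm check does it: q(v) = q(w) = -257/4, hence R = v + w = 410/29*γ1 + 164/29*γ2 realises the map — parallel part kept, (v - w)/2 negated, v carried to w.
Answer: 410/29*γ1 + 164/29*γ2


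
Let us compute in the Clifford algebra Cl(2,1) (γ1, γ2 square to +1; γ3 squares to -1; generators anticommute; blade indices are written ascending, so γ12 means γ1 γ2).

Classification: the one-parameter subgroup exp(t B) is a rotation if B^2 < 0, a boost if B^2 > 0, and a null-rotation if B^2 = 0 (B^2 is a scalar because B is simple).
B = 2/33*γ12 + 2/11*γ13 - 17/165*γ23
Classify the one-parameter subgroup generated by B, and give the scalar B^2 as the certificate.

B^2 term by term: the squares give (2/33)^2*(γ12)^2 + (2/11)^2*(γ13)^2 + (-17/165)^2*(γ23)^2 = 4/1089*(-1) + 4/121*(+1) + 289/27225*(+1) = 1/25 (each basis 2-blade squares to minus the product of its generators' squares); cross terms between blades sharing an index anticommute and cancel. So B^2 = 1/25.
Answer: boost, certificate B^2 = 1/25. One invariant decides it: the square 1/25 survives every conjugation, and its sign is exactly the classification.


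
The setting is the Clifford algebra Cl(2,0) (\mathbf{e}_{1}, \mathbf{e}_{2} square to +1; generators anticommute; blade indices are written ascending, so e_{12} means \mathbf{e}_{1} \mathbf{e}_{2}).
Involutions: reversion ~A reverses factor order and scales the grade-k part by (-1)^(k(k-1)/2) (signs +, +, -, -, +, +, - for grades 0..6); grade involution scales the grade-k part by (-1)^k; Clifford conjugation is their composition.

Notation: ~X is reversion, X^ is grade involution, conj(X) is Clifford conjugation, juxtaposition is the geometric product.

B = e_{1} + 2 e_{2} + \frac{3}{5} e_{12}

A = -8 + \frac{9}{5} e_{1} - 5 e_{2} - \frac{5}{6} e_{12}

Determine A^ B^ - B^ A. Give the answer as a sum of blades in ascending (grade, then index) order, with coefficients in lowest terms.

first term: -\frac{77}{10} + \frac{20}{3} e_{1} + \frac{2113}{150} e_{2} + \frac{19}{5} e_{12}
second term: \frac{87}{10} + \frac{10}{3} e_{1} + \frac{2363}{150} e_{2} + \frac{19}{5} e_{12}
Answer: -\frac{82}{5} + \frac{10}{3} e_{1} - \frac{5}{3} e_{2}


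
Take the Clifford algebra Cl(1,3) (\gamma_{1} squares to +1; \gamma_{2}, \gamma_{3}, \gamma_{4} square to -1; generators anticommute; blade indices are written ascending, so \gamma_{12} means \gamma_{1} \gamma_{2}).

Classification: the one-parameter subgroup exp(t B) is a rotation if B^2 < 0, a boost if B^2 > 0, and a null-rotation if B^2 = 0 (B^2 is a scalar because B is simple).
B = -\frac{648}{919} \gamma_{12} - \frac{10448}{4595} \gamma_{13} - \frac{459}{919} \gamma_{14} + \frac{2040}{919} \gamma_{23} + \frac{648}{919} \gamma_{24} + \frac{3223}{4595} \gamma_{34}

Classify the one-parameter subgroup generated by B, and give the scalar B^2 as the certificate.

B^2 term by term: the squares give (-\frac{648}{919})^2*(\gamma_{12})^2 + (-\frac{10448}{4595})^2*(\gamma_{13})^2 + (-\frac{459}{919})^2*(\gamma_{14})^2 + (\frac{2040}{919})^2*(\gamma_{23})^2 + (\frac{648}{919})^2*(\gamma_{24})^2 + (\frac{3223}{4595})^2*(\gamma_{34})^2 = \frac{419904}{844561}*(+1) + \frac{109160704}{21114025}*(+1) + \frac{210681}{844561}*(+1) + \frac{4161600}{844561}*(-1) + \frac{419904}{844561}*(-1) + \frac{10387729}{21114025}*(-1) = 0 (each basis 2-blade squares to minus the product of its generators' squares); cross terms between blades sharing an index anticommute and cancel; the commuting (index-disjoint) pairs give grade-4 terms 2*c*c'*(blade product), which cancel blade by blade — \gamma_{1234}: -\frac{4177008}{4222805} + \frac{13540608}{4222805} - \frac{1872720}{844561} = 0 — confirming B is simple. So B^2 = 0.
Answer: null-rotation, certificate B^2 = 0. B^2 = 0 is basis-independent, so its sign is the whole story.


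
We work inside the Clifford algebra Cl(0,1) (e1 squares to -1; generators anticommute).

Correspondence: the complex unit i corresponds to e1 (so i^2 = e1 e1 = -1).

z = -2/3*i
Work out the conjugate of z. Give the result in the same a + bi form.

In blades: z = -2/3*e1.
Conjugation here is Clifford conjugation: the scalar is fixed and the grade-1 and grade-2 blades all flip sign, giving 2/3*e1; translating back:
Answer: 2/3*i


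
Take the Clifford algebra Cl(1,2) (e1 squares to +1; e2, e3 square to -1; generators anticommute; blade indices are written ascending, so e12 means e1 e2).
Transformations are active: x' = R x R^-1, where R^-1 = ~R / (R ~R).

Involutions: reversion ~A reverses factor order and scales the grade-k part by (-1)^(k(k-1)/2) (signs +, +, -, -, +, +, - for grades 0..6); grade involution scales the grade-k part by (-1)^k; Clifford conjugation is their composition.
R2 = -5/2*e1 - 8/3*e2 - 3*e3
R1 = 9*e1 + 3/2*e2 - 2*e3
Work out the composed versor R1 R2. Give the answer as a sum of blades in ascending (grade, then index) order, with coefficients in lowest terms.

Distribute over the terms of R1 (each basis-blade product reordered to ascending indices, repeated generators contracted through their squares):
(9*e1) R2 = -45/2 - 24*e12 - 27*e13
(3/2*e2) R2 = 4 + 15/4*e12 - 9/2*e23
(-2*e3) R2 = -6 - 5*e13 - 16/3*e23
Summing the partial products and collecting blades:
Answer: -49/2 - 81/4*e12 - 32*e13 - 59/6*e23


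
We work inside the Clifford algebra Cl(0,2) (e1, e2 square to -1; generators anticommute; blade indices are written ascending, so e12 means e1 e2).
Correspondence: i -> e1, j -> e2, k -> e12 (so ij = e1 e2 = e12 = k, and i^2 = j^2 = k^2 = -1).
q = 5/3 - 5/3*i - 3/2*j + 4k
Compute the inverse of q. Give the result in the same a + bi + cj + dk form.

In blades: q = 5/3 - 5/3*e1 - 3/2*e2 + 4*e12.
With qbar = 5/3 + 5/3*e1 + 3/2*e2 - 4*e12 (scalar fixed, mapped units negated), q qbar = 857/36 (the sum of squared coefficients), so q^-1 = qbar / (857/36) = 60/857 + 60/857*e1 + 54/857*e2 - 144/857*e12; translating back:
Answer: 60/857 + 60/857*i + 54/857*j - 144/857*k


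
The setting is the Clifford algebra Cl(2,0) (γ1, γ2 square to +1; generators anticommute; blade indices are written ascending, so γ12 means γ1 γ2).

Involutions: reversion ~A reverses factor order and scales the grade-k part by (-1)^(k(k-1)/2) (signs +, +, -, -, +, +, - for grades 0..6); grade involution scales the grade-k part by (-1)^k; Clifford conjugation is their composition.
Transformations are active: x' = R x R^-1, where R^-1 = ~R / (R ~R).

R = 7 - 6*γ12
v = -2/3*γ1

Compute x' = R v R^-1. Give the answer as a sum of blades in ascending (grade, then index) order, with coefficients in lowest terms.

~R = 7 + 6*γ12, and R ~R = 85, so R^-1 = ~R / (85).
R v = -14/3*γ1 - 4*γ2
Answer: -26/255*γ1 - 56/85*γ2


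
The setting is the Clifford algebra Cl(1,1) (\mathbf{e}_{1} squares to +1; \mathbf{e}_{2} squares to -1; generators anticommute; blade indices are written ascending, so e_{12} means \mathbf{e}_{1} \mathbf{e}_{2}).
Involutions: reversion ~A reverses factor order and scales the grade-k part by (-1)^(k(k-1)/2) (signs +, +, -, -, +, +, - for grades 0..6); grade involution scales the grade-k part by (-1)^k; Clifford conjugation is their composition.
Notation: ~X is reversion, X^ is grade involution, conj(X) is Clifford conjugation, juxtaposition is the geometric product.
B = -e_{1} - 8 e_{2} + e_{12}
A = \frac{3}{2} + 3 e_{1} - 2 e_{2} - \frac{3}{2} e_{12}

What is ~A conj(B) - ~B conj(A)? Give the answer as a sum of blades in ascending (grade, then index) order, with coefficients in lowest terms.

first term: \frac{35}{2} - \frac{17}{2} e_{1} + \frac{15}{2} e_{2} + \frac{49}{2} e_{12}
second term: \frac{35}{2} - \frac{23}{2} e_{1} - \frac{33}{2} e_{2} - \frac{55}{2} e_{12}
Answer: 3 e_{1} + 24 e_{2} + 52 e_{12}


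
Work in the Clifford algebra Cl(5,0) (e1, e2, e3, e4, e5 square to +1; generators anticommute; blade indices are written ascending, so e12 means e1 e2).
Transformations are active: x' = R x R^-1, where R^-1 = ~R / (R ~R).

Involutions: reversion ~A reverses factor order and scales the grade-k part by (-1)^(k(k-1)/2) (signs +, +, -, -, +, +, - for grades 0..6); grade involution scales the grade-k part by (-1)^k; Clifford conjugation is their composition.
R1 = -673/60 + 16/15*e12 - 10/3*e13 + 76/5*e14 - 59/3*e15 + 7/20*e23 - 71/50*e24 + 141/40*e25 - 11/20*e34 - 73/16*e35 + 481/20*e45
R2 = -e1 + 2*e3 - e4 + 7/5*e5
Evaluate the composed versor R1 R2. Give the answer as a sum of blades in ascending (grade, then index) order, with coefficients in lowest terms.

Distribute over the terms of R2 (each basis-blade product reordered to ascending indices, repeated generators contracted through their squares):
R1 (-e1) = 673/60*e1 + 16/15*e2 - 10/3*e3 + 76/5*e4 - 59/3*e5 - 7/20*e123 + 71/50*e124 - 141/40*e125 + 11/20*e134 + 73/16*e135 - 481/20*e145
R1 (2*e3) = -20/3*e1 + 7/10*e2 - 673/30*e3 + 11/10*e4 + 73/8*e5 + 32/15*e123 - 152/5*e134 + 118/3*e135 + 71/25*e234 - 141/20*e235 + 481/10*e345
R1 (-e4) = -76/5*e1 + 71/50*e2 + 11/20*e3 + 673/60*e4 + 481/20*e5 - 16/15*e124 + 10/3*e134 - 59/3*e145 - 7/20*e234 + 141/40*e245 - 73/16*e345
R1 (7/5*e5) = -413/15*e1 + 987/200*e2 - 511/80*e3 + 3367/100*e4 - 4711/300*e5 + 112/75*e125 - 14/3*e135 + 532/25*e145 + 49/100*e235 - 497/250*e245 - 77/100*e345
Summing the partial products and collecting blades:
Answer: -2291/60*e1 + 4873/600*e2 - 1517/48*e3 + 4589/75*e4 - 439/200*e5 + 107/60*e123 + 53/150*e124 - 1219/600*e125 - 1591/60*e134 + 1883/48*e135 - 6731/300*e145 + 249/100*e234 - 164/25*e235 + 1537/1000*e245 + 17107/400*e345


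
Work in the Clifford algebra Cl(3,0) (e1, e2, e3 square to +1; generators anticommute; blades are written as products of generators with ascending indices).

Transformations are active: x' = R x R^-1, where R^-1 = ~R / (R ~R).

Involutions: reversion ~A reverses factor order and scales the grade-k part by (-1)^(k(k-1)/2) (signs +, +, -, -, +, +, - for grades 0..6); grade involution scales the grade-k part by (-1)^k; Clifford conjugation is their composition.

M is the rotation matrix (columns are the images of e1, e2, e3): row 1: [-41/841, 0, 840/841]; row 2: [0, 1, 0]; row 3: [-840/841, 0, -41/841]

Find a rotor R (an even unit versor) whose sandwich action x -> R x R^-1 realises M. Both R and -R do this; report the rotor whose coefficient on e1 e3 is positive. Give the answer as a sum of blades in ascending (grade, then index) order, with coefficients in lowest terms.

Method: write R = a + b12*e1 e2 + b13*e1 e3 + b23*e2 e3 with a^2 + b12^2 + b13^2 + b23^2 = 1 (so R^-1 = ~R). Expanding the columns R e_j ~R gives tr M = 4a^2 - 1 and, from the antisymmetric part, M21 - M12 = -4a*b12, M13 - M31 = 4a*b13, M32 - M23 = -4a*b23.
Here tr M = 759/841, so a^2 = (1 + tr M)/4 = 400/841 and a = ±20/29. Taking a = 20/29: M21 - M12 = 0, M13 - M31 = 1680/841, M32 - M23 = 0, giving b12 = 0, b13 = 21/29, b23 = 0, i.e. R = 20/29 + 21/29*e1 e3.
Its e1 e3 coefficient is already positive.
Answer: 20/29 + 21/29*e1 e3. Sheet selection: the two-to-one cover makes ±R indistinguishable at the matrix level (trace 759/841), so uniqueness comes from the required sign on e1 e3.


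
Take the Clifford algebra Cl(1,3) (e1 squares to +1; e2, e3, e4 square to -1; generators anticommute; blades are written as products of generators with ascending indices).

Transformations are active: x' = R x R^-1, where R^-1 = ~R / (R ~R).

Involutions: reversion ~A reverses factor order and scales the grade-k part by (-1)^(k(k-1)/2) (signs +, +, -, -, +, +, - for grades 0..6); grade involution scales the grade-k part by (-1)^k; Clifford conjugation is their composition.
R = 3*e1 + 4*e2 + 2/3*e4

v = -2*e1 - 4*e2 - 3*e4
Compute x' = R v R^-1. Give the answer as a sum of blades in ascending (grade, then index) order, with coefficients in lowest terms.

~R = 3*e1 + 4*e2 + 2/3*e4, and R ~R = -67/9, so R^-1 = ~R / (-67/9).
R v = 12 - 4*e1 e2 - 23/3*e1 e4 - 28/3*e2 e4
Answer: -514/67*e1 - 596/67*e2 + 57/67*e4


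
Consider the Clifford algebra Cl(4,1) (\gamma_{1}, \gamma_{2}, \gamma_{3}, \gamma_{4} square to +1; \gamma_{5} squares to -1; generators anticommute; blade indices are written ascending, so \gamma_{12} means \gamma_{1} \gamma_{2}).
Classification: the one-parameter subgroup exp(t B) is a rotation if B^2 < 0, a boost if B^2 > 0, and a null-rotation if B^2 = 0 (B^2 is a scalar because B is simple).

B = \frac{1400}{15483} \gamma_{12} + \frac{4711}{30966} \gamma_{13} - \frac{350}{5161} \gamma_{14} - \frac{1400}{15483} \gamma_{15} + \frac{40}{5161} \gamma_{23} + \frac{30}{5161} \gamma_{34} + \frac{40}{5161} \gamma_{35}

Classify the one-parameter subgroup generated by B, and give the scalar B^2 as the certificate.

B^2 term by term: the squares give (\frac{1400}{15483})^2*(\gamma_{12})^2 + (\frac{4711}{30966})^2*(\gamma_{13})^2 + (-\frac{350}{5161})^2*(\gamma_{14})^2 + (-\frac{1400}{15483})^2*(\gamma_{15})^2 + (\frac{40}{5161})^2*(\gamma_{23})^2 + (\frac{30}{5161})^2*(\gamma_{34})^2 + (\frac{40}{5161})^2*(\gamma_{35})^2 = \frac{1960000}{239723289}*(-1) + \frac{22193521}{958893156}*(-1) + \frac{122500}{26635921}*(-1) + \frac{1960000}{239723289}*(+1) + \frac{1600}{26635921}*(-1) + \frac{900}{26635921}*(-1) + \frac{1600}{26635921}*(+1) = -\frac{1}{36} (each basis 2-blade squares to minus the product of its generators' squares); cross terms between blades sharing an index anticommute and cancel; the commuting (index-disjoint) pairs give grade-4 terms 2*c*c'*(blade product), which cancel blade by blade — \gamma_{1234}: \frac{28000}{26635921} - \frac{28000}{26635921} = 0; \gamma_{1235}: \frac{112000}{79907763} - \frac{112000}{79907763} = 0; \gamma_{1345}: \frac{28000}{26635921} - \frac{28000}{26635921} = 0 — confirming B is simple. So B^2 = -\frac{1}{36}.
Answer: rotation, certificate B^2 = -\frac{1}{36}. The class reads off the invariant scalar -\frac{1}{36} directly.
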